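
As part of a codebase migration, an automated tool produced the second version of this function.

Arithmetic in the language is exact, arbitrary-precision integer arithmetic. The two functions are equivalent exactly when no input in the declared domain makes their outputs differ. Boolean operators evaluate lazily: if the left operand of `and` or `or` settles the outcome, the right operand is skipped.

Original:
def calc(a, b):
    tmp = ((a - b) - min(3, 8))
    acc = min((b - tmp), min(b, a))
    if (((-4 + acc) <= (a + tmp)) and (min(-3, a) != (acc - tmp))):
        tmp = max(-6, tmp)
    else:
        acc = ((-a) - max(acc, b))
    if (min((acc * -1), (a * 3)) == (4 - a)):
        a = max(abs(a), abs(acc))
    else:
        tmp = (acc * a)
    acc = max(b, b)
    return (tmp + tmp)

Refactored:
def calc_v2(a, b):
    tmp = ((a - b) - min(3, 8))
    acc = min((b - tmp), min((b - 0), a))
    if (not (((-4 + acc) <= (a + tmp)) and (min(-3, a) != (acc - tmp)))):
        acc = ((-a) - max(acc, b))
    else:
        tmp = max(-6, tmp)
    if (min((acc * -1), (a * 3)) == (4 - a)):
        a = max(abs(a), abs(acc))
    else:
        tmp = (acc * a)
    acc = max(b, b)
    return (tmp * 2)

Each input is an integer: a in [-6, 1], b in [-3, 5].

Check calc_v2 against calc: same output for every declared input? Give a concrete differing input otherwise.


Side by side, the visible changes include: arithmetic usage differs, and constant usage differs, and boolean connective usage differs.
One worked example (a=-2, b=-3) — calc: tmp=-2, then acc=-3, then (((-4 + acc) <= (a + tmp)) and (min(-3, a) != (acc - tmp))) is true, then tmp=-2, then (min((acc * -1), (a * 3)) == (4 - a)) is false, then tmp=6, then acc=-3, then returns 12; calc_v2: tmp=-2, then acc=-3, then (not (((-4 + acc) <= (a + tmp)) and (min(-3, a) != (acc - tmp)))) is false, then tmp=-2, then (min((acc * -1), (a * 3)) == (4 - a)) is false, then tmp=6, then acc=-3, then returns 12; agreement on 12.
An exhaustive pass over the 72 declared inputs shows identical outputs.
verdict: equivalent


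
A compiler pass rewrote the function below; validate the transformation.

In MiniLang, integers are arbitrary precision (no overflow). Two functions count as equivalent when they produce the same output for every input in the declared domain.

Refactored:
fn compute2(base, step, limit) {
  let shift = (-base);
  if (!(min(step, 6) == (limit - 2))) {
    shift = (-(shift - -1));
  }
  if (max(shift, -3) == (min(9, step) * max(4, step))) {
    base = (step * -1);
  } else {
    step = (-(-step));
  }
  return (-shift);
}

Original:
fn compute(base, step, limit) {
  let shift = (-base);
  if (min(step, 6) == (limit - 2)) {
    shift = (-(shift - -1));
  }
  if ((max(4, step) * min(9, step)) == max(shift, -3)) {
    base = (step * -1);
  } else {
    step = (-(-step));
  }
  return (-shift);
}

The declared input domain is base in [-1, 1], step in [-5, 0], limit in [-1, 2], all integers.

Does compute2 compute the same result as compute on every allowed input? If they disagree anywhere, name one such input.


base=-1, step=-5, limit=-1 yields -1 from compute but 2 from compute2.
verdict: not equivalent; witness: base=-1, step=-5, limit=-1


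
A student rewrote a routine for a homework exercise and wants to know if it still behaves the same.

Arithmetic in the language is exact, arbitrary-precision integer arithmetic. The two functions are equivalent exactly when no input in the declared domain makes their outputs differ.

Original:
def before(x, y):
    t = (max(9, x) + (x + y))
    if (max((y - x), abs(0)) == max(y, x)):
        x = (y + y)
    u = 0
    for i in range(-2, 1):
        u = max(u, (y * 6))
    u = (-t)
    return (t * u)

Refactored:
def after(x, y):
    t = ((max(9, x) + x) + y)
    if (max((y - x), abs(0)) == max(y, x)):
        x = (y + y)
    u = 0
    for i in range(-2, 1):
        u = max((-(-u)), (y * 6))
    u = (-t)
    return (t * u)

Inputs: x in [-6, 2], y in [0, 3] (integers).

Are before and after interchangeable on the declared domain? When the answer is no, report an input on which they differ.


Side by side, the visible changes include: same computation, different form.
Spot check at x=2, y=2 — before: t=13, then (max((y - x), abs(0)) == max(y, x)) is false, then u=0, then (i=-2), then u=12, then (i=-1), then u=12, then (i=0), then u=12, then u=-13, then returns -169. after: t=13, then (max((y - x), abs(0)) == max(y, x)) is false, then u=0, then (i=-2), then u=12, then (i=-1), then u=12, then (i=0), then u=12, then u=-13, then returns -169. Both give -169.
Every one of the 36 inputs gives matching results.
verdict: equivalent


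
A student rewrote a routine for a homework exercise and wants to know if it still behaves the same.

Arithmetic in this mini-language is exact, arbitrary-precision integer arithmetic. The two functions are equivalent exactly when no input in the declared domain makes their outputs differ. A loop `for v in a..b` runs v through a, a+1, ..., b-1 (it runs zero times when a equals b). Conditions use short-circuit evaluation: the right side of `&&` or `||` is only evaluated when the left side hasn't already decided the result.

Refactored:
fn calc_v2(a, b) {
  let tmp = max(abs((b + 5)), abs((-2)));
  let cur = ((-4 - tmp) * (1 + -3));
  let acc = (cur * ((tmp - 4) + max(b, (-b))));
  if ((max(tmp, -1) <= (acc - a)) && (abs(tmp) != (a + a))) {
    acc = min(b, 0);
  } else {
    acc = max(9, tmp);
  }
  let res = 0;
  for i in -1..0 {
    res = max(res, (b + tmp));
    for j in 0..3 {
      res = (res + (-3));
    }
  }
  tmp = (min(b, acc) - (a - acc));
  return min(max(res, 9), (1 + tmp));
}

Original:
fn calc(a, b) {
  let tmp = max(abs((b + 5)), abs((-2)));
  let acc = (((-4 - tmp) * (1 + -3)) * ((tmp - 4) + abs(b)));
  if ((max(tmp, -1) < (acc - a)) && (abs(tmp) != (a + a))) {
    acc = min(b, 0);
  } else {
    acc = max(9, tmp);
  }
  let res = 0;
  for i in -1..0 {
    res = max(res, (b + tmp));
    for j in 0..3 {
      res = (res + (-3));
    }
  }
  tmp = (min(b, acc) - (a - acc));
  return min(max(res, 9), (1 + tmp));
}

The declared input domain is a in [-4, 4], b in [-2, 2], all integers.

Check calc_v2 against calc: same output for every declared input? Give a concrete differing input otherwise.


Equivalent. The edit looks behavioral (`(max(tmp, -1) < (acc - a))` became `(max(tmp, -1) <= (acc - a))`), but over these ranges it never changes the outcome.
An exhaustive pass over the 45 declared inputs shows identical outputs.
One worked example (a=-4, b=-2) — calc: tmp := 3 | acc := 14 | ((max(tmp, -1) < (acc - a)) && (abs(tmp) != (a + a))): true | acc := -2 | res := 0 | iter i=-1: | res := 1 | iter j=0: | res := -2 | iter j=1: | res := -5 | iter j=2: | res := -8 | tmp := 0 | result 1; calc_v2: tmp := 3 | cur := 14 | acc := 14 | ((max(tmp, -1) <= (acc - a)) && (abs(tmp) != (a + a))): true | acc := -2 | res := 0 | iter i=-1: | res := 1 | iter j=0: | res := -2 | iter j=1: | res := -5 | iter j=2: | res := -8 | tmp := 0 | result 1; agreement on 1.
verdict: equivalent


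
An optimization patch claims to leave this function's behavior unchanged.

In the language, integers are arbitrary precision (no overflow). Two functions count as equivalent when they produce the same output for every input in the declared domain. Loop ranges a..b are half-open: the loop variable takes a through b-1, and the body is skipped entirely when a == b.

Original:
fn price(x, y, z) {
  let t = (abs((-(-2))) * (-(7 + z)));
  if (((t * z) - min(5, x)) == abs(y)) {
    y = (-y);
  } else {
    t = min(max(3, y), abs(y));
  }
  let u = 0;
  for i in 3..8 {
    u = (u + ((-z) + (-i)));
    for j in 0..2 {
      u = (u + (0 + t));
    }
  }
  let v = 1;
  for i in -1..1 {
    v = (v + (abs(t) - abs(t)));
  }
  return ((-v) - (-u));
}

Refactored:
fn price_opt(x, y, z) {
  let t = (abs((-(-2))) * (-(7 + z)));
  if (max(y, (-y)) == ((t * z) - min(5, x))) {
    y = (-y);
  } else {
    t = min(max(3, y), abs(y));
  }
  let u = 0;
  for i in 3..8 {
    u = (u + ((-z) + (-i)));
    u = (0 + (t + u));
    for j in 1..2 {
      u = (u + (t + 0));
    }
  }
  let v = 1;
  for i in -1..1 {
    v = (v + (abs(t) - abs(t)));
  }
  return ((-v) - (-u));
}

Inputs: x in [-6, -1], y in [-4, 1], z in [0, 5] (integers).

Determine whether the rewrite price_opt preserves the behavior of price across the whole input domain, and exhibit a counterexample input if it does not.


The two are interchangeable: loop structure differs, and statement counts differ, and constant usage differs, and min/max/abs usage differs, and arithmetic usage differs, and every declared input agrees.
As a probe, take x=-2, y=0, z=2: price runs t = -18; (((t * z) - min(5, x)) == abs(y)) -> false; t = 0; u = 0; [i=3]; u = -5; [j=0]; u = -5; [j=1]; u = -5; [i=4]; u = -11; [j=0]; u = -11; [j=1]; u = -11; [i=5]; u = -18; [j=0]; u = -18; [j=1]; u = -18; [i=6]; u = -26; [j=0]; u = -26; [j=1]; u = -26; [i=7]; u = -35; [j=0]; u = -35; [j=1]; u = -35; v = 1; [i=-1]; v = 1; [i=0]; v = 1; return -36; price_opt runs t = -18; (max(y, (-y)) == ((t * z) - min(5, x))) -> false; t = 0; u = 0; [i=3]; u = -5; u = -5; [j=1]; u = -5; [i=4]; u = -11; u = -11; [j=1]; u = -11; [i=5]; u = -18; u = -18; [j=1]; u = -18; [i=6]; u = -26; u = -26; [j=1]; u = -26; [i=7]; u = -35; u = -35; [j=1]; u = -35; v = 1; [i=-1]; v = 1; [i=0]; v = 1; return -36; both end at -36.
Checked all 216 inputs in the declared domain: the outputs agree on every one.
verdict: equivalent


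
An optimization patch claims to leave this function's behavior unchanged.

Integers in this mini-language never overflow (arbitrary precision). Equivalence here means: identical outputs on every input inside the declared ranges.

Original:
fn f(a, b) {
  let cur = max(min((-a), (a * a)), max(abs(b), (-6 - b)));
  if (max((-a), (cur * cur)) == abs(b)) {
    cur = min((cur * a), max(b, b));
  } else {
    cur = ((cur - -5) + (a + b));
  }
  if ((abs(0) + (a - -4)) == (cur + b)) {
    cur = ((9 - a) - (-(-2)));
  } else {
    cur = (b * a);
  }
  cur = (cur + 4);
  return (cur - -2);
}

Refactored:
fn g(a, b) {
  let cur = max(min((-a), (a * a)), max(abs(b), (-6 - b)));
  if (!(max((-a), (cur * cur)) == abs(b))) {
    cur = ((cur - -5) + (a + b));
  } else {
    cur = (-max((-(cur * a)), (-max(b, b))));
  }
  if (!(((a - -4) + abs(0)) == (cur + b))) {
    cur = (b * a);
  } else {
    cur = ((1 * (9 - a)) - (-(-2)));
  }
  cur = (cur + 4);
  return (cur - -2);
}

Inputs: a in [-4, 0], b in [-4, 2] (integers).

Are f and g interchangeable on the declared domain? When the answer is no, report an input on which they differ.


Equivalent — the differences include boolean connective usage differs, min/max/abs usage differs, arithmetic usage differs, constant usage differs, yet no declared input distinguishes the two.
As a probe, take a=0, b=-3: f runs cur := 3 | (max((-a), (cur * cur)) == abs(b)): false | cur := 5 | ((abs(0) + (a - -4)) == (cur + b)): false | cur := 0 | cur := 4 | result 6; g runs cur := 3 | (!(max((-a), (cur * cur)) == abs(b))): true | cur := 5 | (!(((a - -4) + abs(0)) == (cur + b))): true | cur := 0 | cur := 4 | result 6; both end at 6.
An exhaustive pass over the 35 declared inputs shows identical outputs.
verdict: equivalent


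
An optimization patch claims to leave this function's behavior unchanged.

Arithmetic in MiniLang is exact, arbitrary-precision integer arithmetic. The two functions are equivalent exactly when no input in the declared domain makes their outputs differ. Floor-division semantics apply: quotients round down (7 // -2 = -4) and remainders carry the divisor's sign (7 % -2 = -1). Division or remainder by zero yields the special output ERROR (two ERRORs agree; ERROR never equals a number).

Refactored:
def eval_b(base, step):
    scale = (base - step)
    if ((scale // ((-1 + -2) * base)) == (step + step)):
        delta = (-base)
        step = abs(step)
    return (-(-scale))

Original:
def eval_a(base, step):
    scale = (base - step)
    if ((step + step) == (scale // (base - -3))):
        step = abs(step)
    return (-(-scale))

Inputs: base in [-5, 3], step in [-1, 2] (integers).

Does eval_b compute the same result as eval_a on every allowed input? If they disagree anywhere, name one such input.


The rewrite breaks on base=-3, step=-1, where the results are ERROR and -2.
eval_a: scale becomes -2; next hits division by zero so the output is ERROR
eval_b: scale becomes -2; next ((scale // ((-1 + -2) * base)) == (step + step)) evaluates to false; next final value -2
verdict: not equivalent; witness: base=-3, step=-1


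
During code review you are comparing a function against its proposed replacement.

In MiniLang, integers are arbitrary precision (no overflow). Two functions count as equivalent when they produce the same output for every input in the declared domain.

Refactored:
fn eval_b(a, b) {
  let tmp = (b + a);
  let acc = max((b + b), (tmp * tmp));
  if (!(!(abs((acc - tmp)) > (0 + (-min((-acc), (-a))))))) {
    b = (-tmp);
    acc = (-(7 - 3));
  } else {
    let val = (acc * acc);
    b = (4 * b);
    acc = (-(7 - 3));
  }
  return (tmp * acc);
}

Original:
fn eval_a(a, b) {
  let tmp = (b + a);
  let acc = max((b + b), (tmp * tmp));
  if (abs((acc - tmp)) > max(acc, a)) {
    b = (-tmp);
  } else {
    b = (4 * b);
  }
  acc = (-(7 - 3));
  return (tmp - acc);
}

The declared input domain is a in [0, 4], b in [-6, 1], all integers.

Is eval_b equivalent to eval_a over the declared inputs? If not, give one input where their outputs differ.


On input a=0, b=-6, eval_a returns -2 while eval_b returns 24.
verdict: not equivalent; witness: a=0, b=-6


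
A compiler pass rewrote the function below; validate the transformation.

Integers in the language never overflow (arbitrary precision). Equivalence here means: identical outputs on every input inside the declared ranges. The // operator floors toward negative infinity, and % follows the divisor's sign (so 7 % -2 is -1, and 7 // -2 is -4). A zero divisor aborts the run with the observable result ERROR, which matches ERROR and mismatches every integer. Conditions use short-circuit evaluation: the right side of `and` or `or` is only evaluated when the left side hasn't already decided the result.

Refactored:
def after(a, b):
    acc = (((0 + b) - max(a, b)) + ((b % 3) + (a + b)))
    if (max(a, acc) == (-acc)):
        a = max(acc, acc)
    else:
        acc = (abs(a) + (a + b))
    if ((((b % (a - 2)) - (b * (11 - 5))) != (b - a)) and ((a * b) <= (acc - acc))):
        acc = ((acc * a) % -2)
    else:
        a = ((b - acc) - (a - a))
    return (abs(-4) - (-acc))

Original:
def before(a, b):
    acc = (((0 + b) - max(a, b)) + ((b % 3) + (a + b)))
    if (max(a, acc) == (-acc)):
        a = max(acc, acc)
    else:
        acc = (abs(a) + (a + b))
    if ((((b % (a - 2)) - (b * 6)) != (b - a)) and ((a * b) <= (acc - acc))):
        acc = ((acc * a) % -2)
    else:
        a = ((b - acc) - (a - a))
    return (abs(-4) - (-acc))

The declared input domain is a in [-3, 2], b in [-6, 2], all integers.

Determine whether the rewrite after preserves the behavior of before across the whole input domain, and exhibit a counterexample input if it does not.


The two are interchangeable: constant usage differs, and arithmetic usage differs, and every declared input agrees.
One worked example (a=2, b=1) — before: acc becomes 3; next (max(a, acc) == (-acc)) evaluates to false; next acc becomes 5; next hits division by zero so the output is ERROR; after: acc becomes 3; next (max(a, acc) == (-acc)) evaluates to false; next acc becomes 5; next hits division by zero so the output is ERROR; agreement on ERROR.
Every one of the 54 inputs gives matching results.
verdict: equivalent


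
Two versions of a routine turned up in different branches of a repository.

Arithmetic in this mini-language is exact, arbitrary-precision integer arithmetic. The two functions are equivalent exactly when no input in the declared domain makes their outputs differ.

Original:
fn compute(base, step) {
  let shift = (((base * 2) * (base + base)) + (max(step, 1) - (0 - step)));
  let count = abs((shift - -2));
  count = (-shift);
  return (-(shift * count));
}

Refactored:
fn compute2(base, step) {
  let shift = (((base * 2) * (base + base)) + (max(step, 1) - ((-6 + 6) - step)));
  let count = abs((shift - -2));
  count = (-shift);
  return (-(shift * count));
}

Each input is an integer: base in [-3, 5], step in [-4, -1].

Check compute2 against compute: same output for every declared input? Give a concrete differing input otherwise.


Side by side, the visible changes include: constant usage differs, plus arithmetic usage differs.
Tracing base=1, step=-2: compute: shift := 3 | count := 5 | count := -3 | result 9 | compute2: shift := 3 | count := 5 | count := -3 | result 9 — matching result 9.
Sweeping the whole domain (36 inputs) finds no disagreement.
verdict: equivalent


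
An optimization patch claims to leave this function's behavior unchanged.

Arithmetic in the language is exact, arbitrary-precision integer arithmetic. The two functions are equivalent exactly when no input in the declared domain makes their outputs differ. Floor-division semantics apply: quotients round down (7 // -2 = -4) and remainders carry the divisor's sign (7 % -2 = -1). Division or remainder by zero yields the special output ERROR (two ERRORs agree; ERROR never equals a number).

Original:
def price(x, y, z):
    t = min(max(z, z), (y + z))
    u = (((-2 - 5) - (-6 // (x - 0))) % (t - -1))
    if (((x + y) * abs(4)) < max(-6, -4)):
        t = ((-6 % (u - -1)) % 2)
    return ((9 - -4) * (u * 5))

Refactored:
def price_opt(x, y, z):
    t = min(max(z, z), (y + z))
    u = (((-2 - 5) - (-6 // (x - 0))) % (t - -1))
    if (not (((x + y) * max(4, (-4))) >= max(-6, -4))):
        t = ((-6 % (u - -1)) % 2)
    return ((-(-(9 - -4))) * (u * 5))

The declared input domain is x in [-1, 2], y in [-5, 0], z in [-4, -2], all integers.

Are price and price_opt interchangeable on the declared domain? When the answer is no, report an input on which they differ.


This is a faithful refactor — min/max/abs usage differs, and boolean connective usage differs, and constant usage differs, and comparison usage differs, but the computed results match everywhere.
Spot check at x=0, y=-5, z=-4 — price: t becomes -9; next hits division by zero so the output is ERROR. price_opt: t becomes -9; next hits division by zero so the output is ERROR. Both give ERROR.
Checked all 72 inputs in the declared domain: the outputs agree on every one.
verdict: equivalent


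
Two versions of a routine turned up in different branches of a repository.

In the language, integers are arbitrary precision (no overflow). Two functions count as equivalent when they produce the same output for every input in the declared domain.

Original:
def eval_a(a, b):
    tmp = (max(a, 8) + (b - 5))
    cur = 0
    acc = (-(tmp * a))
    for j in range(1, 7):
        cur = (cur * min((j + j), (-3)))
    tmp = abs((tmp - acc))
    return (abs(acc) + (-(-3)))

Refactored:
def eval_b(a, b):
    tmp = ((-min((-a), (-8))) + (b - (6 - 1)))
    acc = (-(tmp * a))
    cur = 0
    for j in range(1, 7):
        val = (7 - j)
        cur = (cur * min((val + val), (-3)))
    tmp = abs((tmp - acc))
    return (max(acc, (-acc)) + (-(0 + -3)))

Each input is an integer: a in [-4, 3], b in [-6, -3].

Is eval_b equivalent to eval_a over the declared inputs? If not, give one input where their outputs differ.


Comparing the listings, the differences include: arithmetic usage differs; statement counts differ; local variable names differ; min/max/abs usage differs; constant usage differs.
As a probe, take a=-4, b=-4: eval_a runs tmp := -1 | cur := 0 | acc := -4 | iter j=1: | cur := 0 | iter j=2: | cur := 0 | iter j=3: | cur := 0 | iter j=4: | cur := 0 | iter j=5: | cur := 0 | iter j=6: | cur := 0 | tmp := 3 | result 7; eval_b runs tmp := -1 | acc := -4 | cur := 0 | iter j=1: | val := 6 | cur := 0 | iter j=2: | val := 5 | cur := 0 | iter j=3: | val := 4 | cur := 0 | iter j=4: | val := 3 | cur := 0 | iter j=5: | val := 2 | cur := 0 | iter j=6: | val := 1 | cur := 0 | tmp := 3 | result 7; both end at 7.
Every one of the 32 inputs gives matching results.
verdict: equivalent


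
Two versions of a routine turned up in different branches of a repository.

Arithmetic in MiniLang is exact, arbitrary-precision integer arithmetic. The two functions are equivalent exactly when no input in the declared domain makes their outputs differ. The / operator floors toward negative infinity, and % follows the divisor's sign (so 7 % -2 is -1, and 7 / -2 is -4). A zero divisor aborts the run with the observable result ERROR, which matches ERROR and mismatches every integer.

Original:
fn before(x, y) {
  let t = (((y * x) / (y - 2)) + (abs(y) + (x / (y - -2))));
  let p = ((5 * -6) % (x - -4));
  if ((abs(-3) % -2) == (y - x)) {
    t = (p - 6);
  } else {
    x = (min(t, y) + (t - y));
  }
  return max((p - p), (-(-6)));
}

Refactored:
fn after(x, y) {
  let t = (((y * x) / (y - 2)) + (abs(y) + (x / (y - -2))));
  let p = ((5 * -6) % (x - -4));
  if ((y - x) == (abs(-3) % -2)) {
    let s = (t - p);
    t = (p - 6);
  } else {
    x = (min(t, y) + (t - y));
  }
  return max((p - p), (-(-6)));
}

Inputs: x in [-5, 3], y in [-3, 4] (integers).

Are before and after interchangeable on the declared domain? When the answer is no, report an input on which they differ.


Comparing the listings, the differences include: local variable names differ, and statement counts differ, and arithmetic usage differs.
One worked example (x=-4, y=-3) — before: t := 4 | divide-by-zero, output ERROR; after: t := 4 | divide-by-zero, output ERROR; agreement on ERROR.
An exhaustive pass over the 72 declared inputs shows identical outputs.
verdict: equivalent


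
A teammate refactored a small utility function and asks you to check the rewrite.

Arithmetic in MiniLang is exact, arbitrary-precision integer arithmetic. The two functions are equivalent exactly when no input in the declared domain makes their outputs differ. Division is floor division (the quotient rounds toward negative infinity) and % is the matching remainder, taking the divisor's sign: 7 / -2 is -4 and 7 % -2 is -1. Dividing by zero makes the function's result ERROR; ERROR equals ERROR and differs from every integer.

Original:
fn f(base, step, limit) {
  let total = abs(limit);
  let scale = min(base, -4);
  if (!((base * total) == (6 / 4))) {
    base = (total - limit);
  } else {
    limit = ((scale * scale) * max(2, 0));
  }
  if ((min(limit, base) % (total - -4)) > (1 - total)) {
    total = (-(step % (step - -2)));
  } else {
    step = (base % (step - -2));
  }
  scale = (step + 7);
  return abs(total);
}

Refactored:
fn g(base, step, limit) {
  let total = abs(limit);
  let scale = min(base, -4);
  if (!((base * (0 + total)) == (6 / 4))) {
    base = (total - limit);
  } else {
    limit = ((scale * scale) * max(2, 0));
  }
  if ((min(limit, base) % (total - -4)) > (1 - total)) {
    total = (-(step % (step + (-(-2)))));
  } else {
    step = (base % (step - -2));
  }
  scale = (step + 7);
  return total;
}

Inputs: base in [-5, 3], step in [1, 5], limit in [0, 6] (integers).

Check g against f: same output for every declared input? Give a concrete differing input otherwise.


Consider the input base=-5, step=1, limit=2.
f: total := 2 | scale := -5 | (!((base * total) == (6 / 4))): true | base := 0 | ((min(limit, base) % (total - -4)) > (1 - total)): true | total := -1 | scale := 8 | result 1
g: total := 2 | scale := -5 | (!((base * (0 + total)) == (6 / 4))): true | base := 0 | ((min(limit, base) % (total - -4)) > (1 - total)): true | total := -1 | scale := 8 | result -1
1 against -1: the behavior changed.
verdict: not equivalent; witness: base=-5, step=1, limit=2


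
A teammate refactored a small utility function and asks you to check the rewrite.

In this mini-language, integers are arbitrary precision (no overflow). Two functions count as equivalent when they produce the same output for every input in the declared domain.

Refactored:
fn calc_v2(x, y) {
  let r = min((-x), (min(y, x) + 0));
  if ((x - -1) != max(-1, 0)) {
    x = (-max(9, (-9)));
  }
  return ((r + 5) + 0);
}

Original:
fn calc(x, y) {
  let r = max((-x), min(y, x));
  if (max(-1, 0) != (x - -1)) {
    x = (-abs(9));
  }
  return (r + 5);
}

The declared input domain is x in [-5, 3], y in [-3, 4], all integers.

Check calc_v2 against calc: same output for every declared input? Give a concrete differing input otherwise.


Not equivalent: x=-5, y=-3 separates them (10 vs 0).
calc: r := 5 | (max(-1, 0) != (x - -1)): true | x := -9 | result 10
calc_v2: r := -5 | ((x - -1) != max(-1, 0)): true | x := -9 | result 0
verdict: not equivalent; witness: x=-5, y=-3


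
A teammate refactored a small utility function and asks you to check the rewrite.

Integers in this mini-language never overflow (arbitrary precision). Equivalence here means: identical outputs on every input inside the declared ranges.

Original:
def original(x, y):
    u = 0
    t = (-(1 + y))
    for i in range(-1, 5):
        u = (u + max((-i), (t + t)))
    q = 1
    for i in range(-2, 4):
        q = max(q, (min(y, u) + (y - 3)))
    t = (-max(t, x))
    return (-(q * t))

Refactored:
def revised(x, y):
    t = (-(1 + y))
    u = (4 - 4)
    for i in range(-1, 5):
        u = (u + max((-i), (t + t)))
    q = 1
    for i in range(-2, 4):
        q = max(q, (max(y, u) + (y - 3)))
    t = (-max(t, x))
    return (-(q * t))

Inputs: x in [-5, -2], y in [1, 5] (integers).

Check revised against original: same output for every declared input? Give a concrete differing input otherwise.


These are not equivalent — on x=-5, y=3 the outputs split (-4 vs -12).
original: u becomes 0; next t becomes -4; next at i=-1:; next u becomes 1; next at i=0:; next u becomes 1; next at i=1:; next u becomes 0; next at i=2:; next u becomes -2; next at i=3:; next u becomes -5; next at i=4:; next u becomes -9; next q becomes 1; next at i=-2:; next q becomes 1; next at i=-1:; next q becomes 1; next at i=0:; next q becomes 1; next at i=1:; next q becomes 1; next at i=2:; next q becomes 1; next at i=3:; next q becomes 1; next t becomes 4; next final value -4
revised: t becomes -4; next u becomes 0; next at i=-1:; next u becomes 1; next at i=0:; next u becomes 1; next at i=1:; next u becomes 0; next at i=2:; next u becomes -2; next at i=3:; next u becomes -5; next at i=4:; next u becomes -9; next q becomes 1; next at i=-2:; next q becomes 3; next at i=-1:; next q becomes 3; next at i=0:; next q becomes 3; next at i=1:; next q becomes 3; next at i=2:; next q becomes 3; next at i=3:; next q becomes 3; next t becomes 4; next final value -12
verdict: not equivalent; witness: x=-5, y=3


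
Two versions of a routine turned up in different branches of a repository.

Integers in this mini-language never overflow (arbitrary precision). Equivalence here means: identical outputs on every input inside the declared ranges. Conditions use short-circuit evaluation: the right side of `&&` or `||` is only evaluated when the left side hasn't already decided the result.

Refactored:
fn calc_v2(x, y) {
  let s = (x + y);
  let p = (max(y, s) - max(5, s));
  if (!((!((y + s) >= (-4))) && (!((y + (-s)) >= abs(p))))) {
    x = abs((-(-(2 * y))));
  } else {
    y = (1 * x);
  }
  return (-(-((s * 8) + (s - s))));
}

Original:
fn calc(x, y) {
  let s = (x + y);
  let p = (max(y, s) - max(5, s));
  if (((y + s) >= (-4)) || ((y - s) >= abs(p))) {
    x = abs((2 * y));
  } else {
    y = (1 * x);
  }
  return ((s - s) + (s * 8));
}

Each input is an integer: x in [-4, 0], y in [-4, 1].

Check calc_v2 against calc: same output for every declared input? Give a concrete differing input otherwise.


Side by side, the visible changes include: arithmetic usage differs, plus boolean connective usage differs.
As a probe, take x=-1, y=-3: calc runs s = -4; p = -8; (((y + s) >= (-4)) || ((y - s) >= abs(p))) -> false; y = -1; return -32; calc_v2 runs s = -4; p = -8; (!((!((y + s) >= (-4))) && (!((y + (-s)) >= abs(p))))) -> false; y = -1; return -32; both end at -32.
Checked all 30 inputs in the declared domain: the outputs agree on every one.
verdict: equivalent


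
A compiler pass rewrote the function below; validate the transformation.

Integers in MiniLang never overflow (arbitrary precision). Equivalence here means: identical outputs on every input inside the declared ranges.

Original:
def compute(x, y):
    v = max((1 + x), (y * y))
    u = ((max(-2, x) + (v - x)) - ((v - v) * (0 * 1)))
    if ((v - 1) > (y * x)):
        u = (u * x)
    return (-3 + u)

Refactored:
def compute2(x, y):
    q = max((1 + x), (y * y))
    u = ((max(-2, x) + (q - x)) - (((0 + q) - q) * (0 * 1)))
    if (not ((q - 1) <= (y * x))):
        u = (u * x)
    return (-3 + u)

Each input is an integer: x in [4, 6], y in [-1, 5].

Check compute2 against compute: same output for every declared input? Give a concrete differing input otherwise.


This is a faithful refactor — constant usage differs, boolean connective usage differs, arithmetic usage differs, comparison usage differs, local variable names differ, but the computed results match everywhere.
Tracing x=5, y=3: compute: v=9, then u=9, then ((v - 1) > (y * x)) is false, then returns 6 | compute2: q=9, then u=9, then (not ((q - 1) <= (y * x))) is false, then returns 6 — matching result 6.
Checked all 21 inputs in the declared domain: the outputs agree on every one.
verdict: equivalent


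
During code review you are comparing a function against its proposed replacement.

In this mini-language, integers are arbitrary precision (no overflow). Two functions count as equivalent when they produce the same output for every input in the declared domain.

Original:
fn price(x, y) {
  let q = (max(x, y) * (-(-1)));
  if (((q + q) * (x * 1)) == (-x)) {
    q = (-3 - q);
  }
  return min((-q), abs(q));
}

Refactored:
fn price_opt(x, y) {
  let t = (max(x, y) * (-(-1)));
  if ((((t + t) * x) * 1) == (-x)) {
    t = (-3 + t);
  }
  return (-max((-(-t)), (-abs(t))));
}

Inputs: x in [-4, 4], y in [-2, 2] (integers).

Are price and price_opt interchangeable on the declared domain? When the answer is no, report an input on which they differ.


Consider the input x=0, y=1.
price: q=1, then (((q + q) * (x * 1)) == (-x)) is true, then q=-4, then returns 4
price_opt: t=1, then ((((t + t) * x) * 1) == (-x)) is true, then t=-2, then returns 2
4 vs 2 — the two versions disagree here.
verdict: not equivalent; witness: x=0, y=1


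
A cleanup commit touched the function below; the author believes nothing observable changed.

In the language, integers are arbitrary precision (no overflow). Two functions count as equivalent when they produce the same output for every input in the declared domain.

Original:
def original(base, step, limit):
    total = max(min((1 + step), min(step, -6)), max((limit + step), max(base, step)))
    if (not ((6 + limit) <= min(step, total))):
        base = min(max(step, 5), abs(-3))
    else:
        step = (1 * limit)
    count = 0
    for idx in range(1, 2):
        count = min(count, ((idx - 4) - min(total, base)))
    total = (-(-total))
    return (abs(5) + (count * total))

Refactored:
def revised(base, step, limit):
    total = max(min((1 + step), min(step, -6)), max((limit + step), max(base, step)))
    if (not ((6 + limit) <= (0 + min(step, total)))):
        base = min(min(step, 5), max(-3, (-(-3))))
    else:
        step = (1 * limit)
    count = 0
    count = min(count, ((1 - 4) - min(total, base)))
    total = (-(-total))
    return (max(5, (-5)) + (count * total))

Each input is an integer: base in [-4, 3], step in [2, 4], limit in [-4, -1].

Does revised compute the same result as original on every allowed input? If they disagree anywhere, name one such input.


Not equivalent: base=3, step=2, limit=-3 separates them (-13 vs -10).
original: total becomes 3; next (not ((6 + limit) <= min(step, total))) evaluates to true; next base becomes 3; next count becomes 0; next at idx=1:; next count becomes -6; next total becomes 3; next final value -13
revised: total becomes 3; next (not ((6 + limit) <= (0 + min(step, total)))) evaluates to true; next base becomes 2; next count becomes 0; next count becomes -5; next total becomes 3; next final value -10
verdict: not equivalent; witness: base=3, step=2, limit=-3


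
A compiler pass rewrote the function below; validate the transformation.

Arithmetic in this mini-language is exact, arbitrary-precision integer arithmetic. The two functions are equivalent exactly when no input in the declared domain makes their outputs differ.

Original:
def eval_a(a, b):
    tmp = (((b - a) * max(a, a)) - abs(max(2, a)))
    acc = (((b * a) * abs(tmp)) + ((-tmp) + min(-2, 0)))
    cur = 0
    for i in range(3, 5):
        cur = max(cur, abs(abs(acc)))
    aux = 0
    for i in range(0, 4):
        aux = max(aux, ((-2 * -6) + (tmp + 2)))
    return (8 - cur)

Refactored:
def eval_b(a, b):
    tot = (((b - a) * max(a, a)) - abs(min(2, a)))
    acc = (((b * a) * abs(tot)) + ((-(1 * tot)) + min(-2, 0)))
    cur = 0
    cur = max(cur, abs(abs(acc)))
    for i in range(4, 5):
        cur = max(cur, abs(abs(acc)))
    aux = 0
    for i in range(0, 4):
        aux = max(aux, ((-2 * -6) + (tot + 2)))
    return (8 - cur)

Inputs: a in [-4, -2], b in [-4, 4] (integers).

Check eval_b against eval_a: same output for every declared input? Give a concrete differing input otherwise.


Not equivalent: a=-4, b=-4 separates them (-24 vs -58).
eval_a: tmp=-2, then acc=32, then cur=0, then (i=3), then cur=32, then (i=4), then cur=32, then aux=0, then (i=0), then aux=12, then (i=1), then aux=12, then (i=2), then aux=12, then (i=3), then aux=12, then returns -24
eval_b: tot=-4, then acc=66, then cur=0, then cur=66, then (i=4), then cur=66, then aux=0, then (i=0), then aux=10, then (i=1), then aux=10, then (i=2), then aux=10, then (i=3), then aux=10, then returns -58
verdict: not equivalent; witness: a=-4, b=-4


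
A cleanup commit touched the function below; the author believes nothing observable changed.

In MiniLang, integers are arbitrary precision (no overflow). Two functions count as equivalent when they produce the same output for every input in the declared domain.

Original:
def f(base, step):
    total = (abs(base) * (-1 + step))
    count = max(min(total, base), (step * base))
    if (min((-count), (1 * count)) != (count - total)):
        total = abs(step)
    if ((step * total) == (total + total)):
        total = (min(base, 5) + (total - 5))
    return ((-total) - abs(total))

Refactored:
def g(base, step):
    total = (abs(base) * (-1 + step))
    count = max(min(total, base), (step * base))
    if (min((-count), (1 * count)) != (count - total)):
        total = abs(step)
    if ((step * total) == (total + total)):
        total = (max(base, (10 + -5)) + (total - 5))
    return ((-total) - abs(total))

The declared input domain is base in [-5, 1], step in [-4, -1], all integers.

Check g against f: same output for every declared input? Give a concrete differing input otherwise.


There is a behavioral-looking edit here, yet the outcome never shifts on this domain; all 28 inputs agree.
verdict: equivalent


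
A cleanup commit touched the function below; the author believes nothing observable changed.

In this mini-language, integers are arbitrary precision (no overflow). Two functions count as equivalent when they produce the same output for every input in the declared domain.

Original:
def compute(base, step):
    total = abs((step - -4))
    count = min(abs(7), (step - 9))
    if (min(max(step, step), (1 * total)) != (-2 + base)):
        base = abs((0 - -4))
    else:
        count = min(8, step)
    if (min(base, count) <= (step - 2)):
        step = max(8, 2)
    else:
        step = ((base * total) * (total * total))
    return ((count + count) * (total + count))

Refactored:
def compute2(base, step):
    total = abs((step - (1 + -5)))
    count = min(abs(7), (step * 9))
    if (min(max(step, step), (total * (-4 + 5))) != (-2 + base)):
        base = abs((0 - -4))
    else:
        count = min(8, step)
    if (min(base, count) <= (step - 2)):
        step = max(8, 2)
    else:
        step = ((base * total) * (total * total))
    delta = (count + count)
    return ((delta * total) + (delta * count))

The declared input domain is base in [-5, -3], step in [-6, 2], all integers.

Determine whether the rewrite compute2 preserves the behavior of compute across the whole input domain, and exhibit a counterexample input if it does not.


Not equivalent: base=-5, step=-6 separates them (390 vs 5616).
compute: total := 2 | count := -15 | (min(max(step, step), (1 * total)) != (-2 + base)): true | base := 4 | (min(base, count) <= (step - 2)): true | step := 8 | result 390
compute2: total := 2 | count := -54 | (min(max(step, step), (total * (-4 + 5))) != (-2 + base)): true | base := 4 | (min(base, count) <= (step - 2)): true | step := 8 | delta := -108 | result 5616
verdict: not equivalent; witness: base=-5, step=-6


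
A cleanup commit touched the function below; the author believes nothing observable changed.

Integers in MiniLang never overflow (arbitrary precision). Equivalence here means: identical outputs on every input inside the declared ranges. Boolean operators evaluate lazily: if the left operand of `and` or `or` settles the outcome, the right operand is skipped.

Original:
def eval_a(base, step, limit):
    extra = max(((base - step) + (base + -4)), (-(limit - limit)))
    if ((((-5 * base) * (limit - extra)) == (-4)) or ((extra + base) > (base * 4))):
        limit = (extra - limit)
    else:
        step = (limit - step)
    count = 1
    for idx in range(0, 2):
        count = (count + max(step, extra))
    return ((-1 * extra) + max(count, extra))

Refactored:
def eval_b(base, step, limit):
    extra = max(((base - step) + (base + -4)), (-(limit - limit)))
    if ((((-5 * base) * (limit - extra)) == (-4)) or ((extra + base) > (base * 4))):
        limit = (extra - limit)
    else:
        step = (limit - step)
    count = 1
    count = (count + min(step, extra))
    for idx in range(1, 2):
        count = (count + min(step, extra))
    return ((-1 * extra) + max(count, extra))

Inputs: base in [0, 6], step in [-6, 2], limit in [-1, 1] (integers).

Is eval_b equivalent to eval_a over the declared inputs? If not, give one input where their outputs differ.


Run the pair on base=0, step=-6, limit=-1.
eval_a: extra becomes 2; next ((((-5 * base) * (limit - extra)) == (-4)) or ((extra + base) > (base * 4))) evaluates to true; next limit becomes 3; next count becomes 1; next at idx=0:; next count becomes 3; next at idx=1:; next count becomes 5; next final value 3
eval_b: extra becomes 2; next ((((-5 * base) * (limit - extra)) == (-4)) or ((extra + base) > (base * 4))) evaluates to true; next limit becomes 3; next count becomes 1; next count becomes -5; next at idx=1:; next count becomes -11; next final value 0
3 vs 0 — the two versions disagree here.
verdict: not equivalent; witness: base=0, step=-6, limit=-1


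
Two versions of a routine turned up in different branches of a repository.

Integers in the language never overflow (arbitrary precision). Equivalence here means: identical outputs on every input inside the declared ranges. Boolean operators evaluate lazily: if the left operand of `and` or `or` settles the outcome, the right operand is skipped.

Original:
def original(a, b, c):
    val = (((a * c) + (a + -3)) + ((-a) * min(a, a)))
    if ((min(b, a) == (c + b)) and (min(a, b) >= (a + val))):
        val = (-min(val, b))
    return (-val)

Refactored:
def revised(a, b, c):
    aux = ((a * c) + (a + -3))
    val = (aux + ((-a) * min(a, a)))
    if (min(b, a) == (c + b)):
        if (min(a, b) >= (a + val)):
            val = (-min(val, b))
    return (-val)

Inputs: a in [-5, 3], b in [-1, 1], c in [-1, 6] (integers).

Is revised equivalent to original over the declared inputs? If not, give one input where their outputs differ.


Equivalent — the differences include statement counts differ; and boolean connective usage differs; and branching structure differs; and local variable names differ, yet no declared input distinguishes the two.
As a probe, take a=-2, b=0, c=3: original runs val = -15; ((min(b, a) == (c + b)) and (min(a, b) >= (a + val))) -> false; return 15; revised runs aux = -11; val = -15; (min(b, a) == (c + b)) -> false; return 15; both end at 15.
Across all 216 domain points the two functions coincide.
verdict: equivalent
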